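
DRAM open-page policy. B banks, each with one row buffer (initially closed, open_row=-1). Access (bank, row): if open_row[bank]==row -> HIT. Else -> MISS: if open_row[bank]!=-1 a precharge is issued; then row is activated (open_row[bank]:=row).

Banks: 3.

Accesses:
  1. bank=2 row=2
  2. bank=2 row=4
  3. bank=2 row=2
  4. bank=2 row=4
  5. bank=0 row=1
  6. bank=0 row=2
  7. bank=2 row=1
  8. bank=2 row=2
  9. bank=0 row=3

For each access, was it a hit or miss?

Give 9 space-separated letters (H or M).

Answer: M M M M M M M M M

Derivation:
Acc 1: bank2 row2 -> MISS (open row2); precharges=0
Acc 2: bank2 row4 -> MISS (open row4); precharges=1
Acc 3: bank2 row2 -> MISS (open row2); precharges=2
Acc 4: bank2 row4 -> MISS (open row4); precharges=3
Acc 5: bank0 row1 -> MISS (open row1); precharges=3
Acc 6: bank0 row2 -> MISS (open row2); precharges=4
Acc 7: bank2 row1 -> MISS (open row1); precharges=5
Acc 8: bank2 row2 -> MISS (open row2); precharges=6
Acc 9: bank0 row3 -> MISS (open row3); precharges=7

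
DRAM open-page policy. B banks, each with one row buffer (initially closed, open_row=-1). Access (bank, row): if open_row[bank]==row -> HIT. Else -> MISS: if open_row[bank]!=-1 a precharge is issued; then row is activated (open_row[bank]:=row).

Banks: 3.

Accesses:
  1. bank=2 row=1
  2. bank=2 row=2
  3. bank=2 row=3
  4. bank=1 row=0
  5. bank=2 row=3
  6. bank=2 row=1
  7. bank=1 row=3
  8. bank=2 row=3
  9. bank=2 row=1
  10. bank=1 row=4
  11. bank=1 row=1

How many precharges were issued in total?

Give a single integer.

Answer: 8

Derivation:
Acc 1: bank2 row1 -> MISS (open row1); precharges=0
Acc 2: bank2 row2 -> MISS (open row2); precharges=1
Acc 3: bank2 row3 -> MISS (open row3); precharges=2
Acc 4: bank1 row0 -> MISS (open row0); precharges=2
Acc 5: bank2 row3 -> HIT
Acc 6: bank2 row1 -> MISS (open row1); precharges=3
Acc 7: bank1 row3 -> MISS (open row3); precharges=4
Acc 8: bank2 row3 -> MISS (open row3); precharges=5
Acc 9: bank2 row1 -> MISS (open row1); precharges=6
Acc 10: bank1 row4 -> MISS (open row4); precharges=7
Acc 11: bank1 row1 -> MISS (open row1); precharges=8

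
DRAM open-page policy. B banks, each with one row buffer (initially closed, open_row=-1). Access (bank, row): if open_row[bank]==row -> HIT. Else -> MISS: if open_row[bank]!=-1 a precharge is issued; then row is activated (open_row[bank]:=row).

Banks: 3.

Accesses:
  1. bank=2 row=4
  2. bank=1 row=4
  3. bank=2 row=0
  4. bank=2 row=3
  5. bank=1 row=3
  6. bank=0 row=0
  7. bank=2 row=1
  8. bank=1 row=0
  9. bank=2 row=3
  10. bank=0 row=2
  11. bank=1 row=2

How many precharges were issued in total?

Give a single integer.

Answer: 8

Derivation:
Acc 1: bank2 row4 -> MISS (open row4); precharges=0
Acc 2: bank1 row4 -> MISS (open row4); precharges=0
Acc 3: bank2 row0 -> MISS (open row0); precharges=1
Acc 4: bank2 row3 -> MISS (open row3); precharges=2
Acc 5: bank1 row3 -> MISS (open row3); precharges=3
Acc 6: bank0 row0 -> MISS (open row0); precharges=3
Acc 7: bank2 row1 -> MISS (open row1); precharges=4
Acc 8: bank1 row0 -> MISS (open row0); precharges=5
Acc 9: bank2 row3 -> MISS (open row3); precharges=6
Acc 10: bank0 row2 -> MISS (open row2); precharges=7
Acc 11: bank1 row2 -> MISS (open row2); precharges=8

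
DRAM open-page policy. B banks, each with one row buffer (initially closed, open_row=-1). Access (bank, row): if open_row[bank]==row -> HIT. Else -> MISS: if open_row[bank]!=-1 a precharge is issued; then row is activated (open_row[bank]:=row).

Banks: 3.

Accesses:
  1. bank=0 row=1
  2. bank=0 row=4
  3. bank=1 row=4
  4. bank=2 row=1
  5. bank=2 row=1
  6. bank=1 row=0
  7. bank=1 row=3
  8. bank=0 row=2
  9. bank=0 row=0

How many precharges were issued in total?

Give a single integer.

Acc 1: bank0 row1 -> MISS (open row1); precharges=0
Acc 2: bank0 row4 -> MISS (open row4); precharges=1
Acc 3: bank1 row4 -> MISS (open row4); precharges=1
Acc 4: bank2 row1 -> MISS (open row1); precharges=1
Acc 5: bank2 row1 -> HIT
Acc 6: bank1 row0 -> MISS (open row0); precharges=2
Acc 7: bank1 row3 -> MISS (open row3); precharges=3
Acc 8: bank0 row2 -> MISS (open row2); precharges=4
Acc 9: bank0 row0 -> MISS (open row0); precharges=5

Answer: 5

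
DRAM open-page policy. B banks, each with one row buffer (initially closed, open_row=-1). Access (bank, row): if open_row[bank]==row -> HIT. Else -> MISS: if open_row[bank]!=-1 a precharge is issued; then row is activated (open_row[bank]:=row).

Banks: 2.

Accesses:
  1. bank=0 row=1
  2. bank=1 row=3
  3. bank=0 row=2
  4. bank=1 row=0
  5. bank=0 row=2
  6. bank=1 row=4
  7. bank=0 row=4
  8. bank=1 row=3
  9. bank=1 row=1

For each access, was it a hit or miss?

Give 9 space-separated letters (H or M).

Answer: M M M M H M M M M

Derivation:
Acc 1: bank0 row1 -> MISS (open row1); precharges=0
Acc 2: bank1 row3 -> MISS (open row3); precharges=0
Acc 3: bank0 row2 -> MISS (open row2); precharges=1
Acc 4: bank1 row0 -> MISS (open row0); precharges=2
Acc 5: bank0 row2 -> HIT
Acc 6: bank1 row4 -> MISS (open row4); precharges=3
Acc 7: bank0 row4 -> MISS (open row4); precharges=4
Acc 8: bank1 row3 -> MISS (open row3); precharges=5
Acc 9: bank1 row1 -> MISS (open row1); precharges=6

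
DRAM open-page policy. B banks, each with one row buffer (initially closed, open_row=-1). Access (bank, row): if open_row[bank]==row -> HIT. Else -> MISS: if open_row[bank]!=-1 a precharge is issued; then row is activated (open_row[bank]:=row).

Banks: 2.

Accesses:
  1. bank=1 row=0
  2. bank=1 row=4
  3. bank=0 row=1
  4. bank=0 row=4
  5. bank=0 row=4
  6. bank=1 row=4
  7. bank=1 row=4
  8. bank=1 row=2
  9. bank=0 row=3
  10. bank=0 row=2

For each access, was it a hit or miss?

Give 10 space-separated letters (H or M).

Acc 1: bank1 row0 -> MISS (open row0); precharges=0
Acc 2: bank1 row4 -> MISS (open row4); precharges=1
Acc 3: bank0 row1 -> MISS (open row1); precharges=1
Acc 4: bank0 row4 -> MISS (open row4); precharges=2
Acc 5: bank0 row4 -> HIT
Acc 6: bank1 row4 -> HIT
Acc 7: bank1 row4 -> HIT
Acc 8: bank1 row2 -> MISS (open row2); precharges=3
Acc 9: bank0 row3 -> MISS (open row3); precharges=4
Acc 10: bank0 row2 -> MISS (open row2); precharges=5

Answer: M M M M H H H M M M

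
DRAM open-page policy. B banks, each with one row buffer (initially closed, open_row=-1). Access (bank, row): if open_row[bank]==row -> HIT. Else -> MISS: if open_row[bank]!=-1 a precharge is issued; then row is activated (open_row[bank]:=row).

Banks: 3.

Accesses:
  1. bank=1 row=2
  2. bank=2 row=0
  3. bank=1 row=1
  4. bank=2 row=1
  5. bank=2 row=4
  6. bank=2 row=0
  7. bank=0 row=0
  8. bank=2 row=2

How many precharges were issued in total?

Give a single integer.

Acc 1: bank1 row2 -> MISS (open row2); precharges=0
Acc 2: bank2 row0 -> MISS (open row0); precharges=0
Acc 3: bank1 row1 -> MISS (open row1); precharges=1
Acc 4: bank2 row1 -> MISS (open row1); precharges=2
Acc 5: bank2 row4 -> MISS (open row4); precharges=3
Acc 6: bank2 row0 -> MISS (open row0); precharges=4
Acc 7: bank0 row0 -> MISS (open row0); precharges=4
Acc 8: bank2 row2 -> MISS (open row2); precharges=5

Answer: 5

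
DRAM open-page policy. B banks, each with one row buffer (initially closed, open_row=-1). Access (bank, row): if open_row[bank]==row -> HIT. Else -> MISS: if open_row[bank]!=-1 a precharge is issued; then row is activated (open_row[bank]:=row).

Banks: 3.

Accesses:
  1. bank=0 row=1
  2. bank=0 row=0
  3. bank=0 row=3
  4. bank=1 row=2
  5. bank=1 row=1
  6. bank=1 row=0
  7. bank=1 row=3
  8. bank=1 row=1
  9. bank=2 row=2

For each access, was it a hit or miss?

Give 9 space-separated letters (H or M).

Answer: M M M M M M M M M

Derivation:
Acc 1: bank0 row1 -> MISS (open row1); precharges=0
Acc 2: bank0 row0 -> MISS (open row0); precharges=1
Acc 3: bank0 row3 -> MISS (open row3); precharges=2
Acc 4: bank1 row2 -> MISS (open row2); precharges=2
Acc 5: bank1 row1 -> MISS (open row1); precharges=3
Acc 6: bank1 row0 -> MISS (open row0); precharges=4
Acc 7: bank1 row3 -> MISS (open row3); precharges=5
Acc 8: bank1 row1 -> MISS (open row1); precharges=6
Acc 9: bank2 row2 -> MISS (open row2); precharges=6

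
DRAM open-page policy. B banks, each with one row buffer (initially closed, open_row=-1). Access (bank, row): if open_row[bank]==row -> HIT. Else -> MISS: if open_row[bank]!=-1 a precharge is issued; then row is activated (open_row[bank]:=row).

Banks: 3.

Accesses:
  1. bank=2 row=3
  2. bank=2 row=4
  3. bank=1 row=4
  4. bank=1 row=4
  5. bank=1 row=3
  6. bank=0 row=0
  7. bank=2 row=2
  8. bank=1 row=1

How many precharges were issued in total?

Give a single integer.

Answer: 4

Derivation:
Acc 1: bank2 row3 -> MISS (open row3); precharges=0
Acc 2: bank2 row4 -> MISS (open row4); precharges=1
Acc 3: bank1 row4 -> MISS (open row4); precharges=1
Acc 4: bank1 row4 -> HIT
Acc 5: bank1 row3 -> MISS (open row3); precharges=2
Acc 6: bank0 row0 -> MISS (open row0); precharges=2
Acc 7: bank2 row2 -> MISS (open row2); precharges=3
Acc 8: bank1 row1 -> MISS (open row1); precharges=4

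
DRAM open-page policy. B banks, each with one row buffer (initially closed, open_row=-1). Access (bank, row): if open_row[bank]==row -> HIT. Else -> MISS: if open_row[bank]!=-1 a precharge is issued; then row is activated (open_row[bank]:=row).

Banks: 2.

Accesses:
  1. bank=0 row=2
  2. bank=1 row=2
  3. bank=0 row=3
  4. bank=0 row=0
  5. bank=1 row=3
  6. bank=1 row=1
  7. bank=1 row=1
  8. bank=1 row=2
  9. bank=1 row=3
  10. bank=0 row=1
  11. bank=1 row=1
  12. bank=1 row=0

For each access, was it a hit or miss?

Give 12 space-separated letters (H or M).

Answer: M M M M M M H M M M M M

Derivation:
Acc 1: bank0 row2 -> MISS (open row2); precharges=0
Acc 2: bank1 row2 -> MISS (open row2); precharges=0
Acc 3: bank0 row3 -> MISS (open row3); precharges=1
Acc 4: bank0 row0 -> MISS (open row0); precharges=2
Acc 5: bank1 row3 -> MISS (open row3); precharges=3
Acc 6: bank1 row1 -> MISS (open row1); precharges=4
Acc 7: bank1 row1 -> HIT
Acc 8: bank1 row2 -> MISS (open row2); precharges=5
Acc 9: bank1 row3 -> MISS (open row3); precharges=6
Acc 10: bank0 row1 -> MISS (open row1); precharges=7
Acc 11: bank1 row1 -> MISS (open row1); precharges=8
Acc 12: bank1 row0 -> MISS (open row0); precharges=9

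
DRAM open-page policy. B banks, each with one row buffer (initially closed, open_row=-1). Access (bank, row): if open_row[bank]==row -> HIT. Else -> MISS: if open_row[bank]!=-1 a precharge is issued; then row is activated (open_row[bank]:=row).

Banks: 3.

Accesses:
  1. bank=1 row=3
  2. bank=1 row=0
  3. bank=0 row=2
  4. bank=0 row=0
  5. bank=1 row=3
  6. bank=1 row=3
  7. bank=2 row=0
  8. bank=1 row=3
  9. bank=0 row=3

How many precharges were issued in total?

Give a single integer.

Acc 1: bank1 row3 -> MISS (open row3); precharges=0
Acc 2: bank1 row0 -> MISS (open row0); precharges=1
Acc 3: bank0 row2 -> MISS (open row2); precharges=1
Acc 4: bank0 row0 -> MISS (open row0); precharges=2
Acc 5: bank1 row3 -> MISS (open row3); precharges=3
Acc 6: bank1 row3 -> HIT
Acc 7: bank2 row0 -> MISS (open row0); precharges=3
Acc 8: bank1 row3 -> HIT
Acc 9: bank0 row3 -> MISS (open row3); precharges=4

Answer: 4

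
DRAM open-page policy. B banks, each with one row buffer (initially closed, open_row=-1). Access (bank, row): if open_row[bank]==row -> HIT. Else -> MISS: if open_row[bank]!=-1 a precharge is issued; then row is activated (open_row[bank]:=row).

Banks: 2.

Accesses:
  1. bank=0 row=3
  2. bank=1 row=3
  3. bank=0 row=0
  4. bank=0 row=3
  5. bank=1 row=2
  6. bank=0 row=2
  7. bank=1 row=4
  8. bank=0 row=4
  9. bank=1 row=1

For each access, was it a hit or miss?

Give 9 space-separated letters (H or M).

Answer: M M M M M M M M M

Derivation:
Acc 1: bank0 row3 -> MISS (open row3); precharges=0
Acc 2: bank1 row3 -> MISS (open row3); precharges=0
Acc 3: bank0 row0 -> MISS (open row0); precharges=1
Acc 4: bank0 row3 -> MISS (open row3); precharges=2
Acc 5: bank1 row2 -> MISS (open row2); precharges=3
Acc 6: bank0 row2 -> MISS (open row2); precharges=4
Acc 7: bank1 row4 -> MISS (open row4); precharges=5
Acc 8: bank0 row4 -> MISS (open row4); precharges=6
Acc 9: bank1 row1 -> MISS (open row1); precharges=7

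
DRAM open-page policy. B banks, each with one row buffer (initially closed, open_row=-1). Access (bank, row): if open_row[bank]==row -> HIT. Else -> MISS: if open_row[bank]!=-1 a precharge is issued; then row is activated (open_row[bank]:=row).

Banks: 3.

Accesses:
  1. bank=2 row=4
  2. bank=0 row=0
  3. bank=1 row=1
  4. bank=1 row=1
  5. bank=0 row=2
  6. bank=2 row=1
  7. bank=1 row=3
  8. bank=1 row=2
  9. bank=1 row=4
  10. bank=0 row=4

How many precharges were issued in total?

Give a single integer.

Acc 1: bank2 row4 -> MISS (open row4); precharges=0
Acc 2: bank0 row0 -> MISS (open row0); precharges=0
Acc 3: bank1 row1 -> MISS (open row1); precharges=0
Acc 4: bank1 row1 -> HIT
Acc 5: bank0 row2 -> MISS (open row2); precharges=1
Acc 6: bank2 row1 -> MISS (open row1); precharges=2
Acc 7: bank1 row3 -> MISS (open row3); precharges=3
Acc 8: bank1 row2 -> MISS (open row2); precharges=4
Acc 9: bank1 row4 -> MISS (open row4); precharges=5
Acc 10: bank0 row4 -> MISS (open row4); precharges=6

Answer: 6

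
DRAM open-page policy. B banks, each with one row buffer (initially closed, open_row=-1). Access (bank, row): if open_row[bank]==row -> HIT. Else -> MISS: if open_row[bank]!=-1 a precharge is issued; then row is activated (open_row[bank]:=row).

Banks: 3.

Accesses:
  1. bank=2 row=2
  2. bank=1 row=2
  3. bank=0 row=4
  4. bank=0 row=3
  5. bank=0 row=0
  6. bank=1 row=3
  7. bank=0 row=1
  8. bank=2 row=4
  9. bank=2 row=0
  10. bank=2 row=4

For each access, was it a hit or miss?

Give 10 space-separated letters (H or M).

Acc 1: bank2 row2 -> MISS (open row2); precharges=0
Acc 2: bank1 row2 -> MISS (open row2); precharges=0
Acc 3: bank0 row4 -> MISS (open row4); precharges=0
Acc 4: bank0 row3 -> MISS (open row3); precharges=1
Acc 5: bank0 row0 -> MISS (open row0); precharges=2
Acc 6: bank1 row3 -> MISS (open row3); precharges=3
Acc 7: bank0 row1 -> MISS (open row1); precharges=4
Acc 8: bank2 row4 -> MISS (open row4); precharges=5
Acc 9: bank2 row0 -> MISS (open row0); precharges=6
Acc 10: bank2 row4 -> MISS (open row4); precharges=7

Answer: M M M M M M M M M M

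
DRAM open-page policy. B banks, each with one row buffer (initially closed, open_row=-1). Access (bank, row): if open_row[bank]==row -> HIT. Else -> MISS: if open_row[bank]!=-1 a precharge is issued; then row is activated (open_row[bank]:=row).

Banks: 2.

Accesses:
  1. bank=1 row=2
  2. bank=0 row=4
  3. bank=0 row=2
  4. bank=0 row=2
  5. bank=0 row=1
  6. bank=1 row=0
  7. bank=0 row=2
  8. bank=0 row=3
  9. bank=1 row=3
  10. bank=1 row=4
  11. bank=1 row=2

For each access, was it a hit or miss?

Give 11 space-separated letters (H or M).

Answer: M M M H M M M M M M M

Derivation:
Acc 1: bank1 row2 -> MISS (open row2); precharges=0
Acc 2: bank0 row4 -> MISS (open row4); precharges=0
Acc 3: bank0 row2 -> MISS (open row2); precharges=1
Acc 4: bank0 row2 -> HIT
Acc 5: bank0 row1 -> MISS (open row1); precharges=2
Acc 6: bank1 row0 -> MISS (open row0); precharges=3
Acc 7: bank0 row2 -> MISS (open row2); precharges=4
Acc 8: bank0 row3 -> MISS (open row3); precharges=5
Acc 9: bank1 row3 -> MISS (open row3); precharges=6
Acc 10: bank1 row4 -> MISS (open row4); precharges=7
Acc 11: bank1 row2 -> MISS (open row2); precharges=8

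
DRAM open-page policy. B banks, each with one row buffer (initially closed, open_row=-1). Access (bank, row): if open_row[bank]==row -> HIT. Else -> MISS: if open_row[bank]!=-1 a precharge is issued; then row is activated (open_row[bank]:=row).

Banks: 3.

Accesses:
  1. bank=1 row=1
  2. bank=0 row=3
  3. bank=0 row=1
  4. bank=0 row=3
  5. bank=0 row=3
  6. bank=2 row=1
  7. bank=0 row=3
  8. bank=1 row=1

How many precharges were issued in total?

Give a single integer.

Acc 1: bank1 row1 -> MISS (open row1); precharges=0
Acc 2: bank0 row3 -> MISS (open row3); precharges=0
Acc 3: bank0 row1 -> MISS (open row1); precharges=1
Acc 4: bank0 row3 -> MISS (open row3); precharges=2
Acc 5: bank0 row3 -> HIT
Acc 6: bank2 row1 -> MISS (open row1); precharges=2
Acc 7: bank0 row3 -> HIT
Acc 8: bank1 row1 -> HIT

Answer: 2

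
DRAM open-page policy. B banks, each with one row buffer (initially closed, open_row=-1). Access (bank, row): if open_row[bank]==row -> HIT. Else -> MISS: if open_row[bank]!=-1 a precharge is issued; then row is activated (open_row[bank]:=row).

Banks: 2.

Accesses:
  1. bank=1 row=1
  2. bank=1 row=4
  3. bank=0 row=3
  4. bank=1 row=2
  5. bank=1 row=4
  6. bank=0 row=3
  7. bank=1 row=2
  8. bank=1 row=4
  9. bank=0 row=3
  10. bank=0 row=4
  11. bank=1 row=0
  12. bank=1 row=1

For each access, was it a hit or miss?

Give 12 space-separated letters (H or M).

Acc 1: bank1 row1 -> MISS (open row1); precharges=0
Acc 2: bank1 row4 -> MISS (open row4); precharges=1
Acc 3: bank0 row3 -> MISS (open row3); precharges=1
Acc 4: bank1 row2 -> MISS (open row2); precharges=2
Acc 5: bank1 row4 -> MISS (open row4); precharges=3
Acc 6: bank0 row3 -> HIT
Acc 7: bank1 row2 -> MISS (open row2); precharges=4
Acc 8: bank1 row4 -> MISS (open row4); precharges=5
Acc 9: bank0 row3 -> HIT
Acc 10: bank0 row4 -> MISS (open row4); precharges=6
Acc 11: bank1 row0 -> MISS (open row0); precharges=7
Acc 12: bank1 row1 -> MISS (open row1); precharges=8

Answer: M M M M M H M M H M M M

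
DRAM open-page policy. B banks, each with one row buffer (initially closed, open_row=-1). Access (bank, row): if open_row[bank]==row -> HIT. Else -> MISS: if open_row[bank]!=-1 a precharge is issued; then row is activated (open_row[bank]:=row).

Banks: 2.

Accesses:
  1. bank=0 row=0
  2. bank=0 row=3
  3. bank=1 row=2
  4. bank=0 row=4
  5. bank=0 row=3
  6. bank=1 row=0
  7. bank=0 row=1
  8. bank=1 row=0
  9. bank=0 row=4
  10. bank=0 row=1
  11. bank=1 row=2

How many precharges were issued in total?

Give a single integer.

Acc 1: bank0 row0 -> MISS (open row0); precharges=0
Acc 2: bank0 row3 -> MISS (open row3); precharges=1
Acc 3: bank1 row2 -> MISS (open row2); precharges=1
Acc 4: bank0 row4 -> MISS (open row4); precharges=2
Acc 5: bank0 row3 -> MISS (open row3); precharges=3
Acc 6: bank1 row0 -> MISS (open row0); precharges=4
Acc 7: bank0 row1 -> MISS (open row1); precharges=5
Acc 8: bank1 row0 -> HIT
Acc 9: bank0 row4 -> MISS (open row4); precharges=6
Acc 10: bank0 row1 -> MISS (open row1); precharges=7
Acc 11: bank1 row2 -> MISS (open row2); precharges=8

Answer: 8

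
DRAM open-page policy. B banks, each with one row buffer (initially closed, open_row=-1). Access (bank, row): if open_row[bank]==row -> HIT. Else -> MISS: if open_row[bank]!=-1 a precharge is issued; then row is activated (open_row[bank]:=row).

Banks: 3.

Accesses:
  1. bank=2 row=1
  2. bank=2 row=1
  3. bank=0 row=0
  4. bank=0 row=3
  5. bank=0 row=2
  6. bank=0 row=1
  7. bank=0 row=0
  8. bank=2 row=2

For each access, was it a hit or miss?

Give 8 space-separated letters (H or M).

Answer: M H M M M M M M

Derivation:
Acc 1: bank2 row1 -> MISS (open row1); precharges=0
Acc 2: bank2 row1 -> HIT
Acc 3: bank0 row0 -> MISS (open row0); precharges=0
Acc 4: bank0 row3 -> MISS (open row3); precharges=1
Acc 5: bank0 row2 -> MISS (open row2); precharges=2
Acc 6: bank0 row1 -> MISS (open row1); precharges=3
Acc 7: bank0 row0 -> MISS (open row0); precharges=4
Acc 8: bank2 row2 -> MISS (open row2); precharges=5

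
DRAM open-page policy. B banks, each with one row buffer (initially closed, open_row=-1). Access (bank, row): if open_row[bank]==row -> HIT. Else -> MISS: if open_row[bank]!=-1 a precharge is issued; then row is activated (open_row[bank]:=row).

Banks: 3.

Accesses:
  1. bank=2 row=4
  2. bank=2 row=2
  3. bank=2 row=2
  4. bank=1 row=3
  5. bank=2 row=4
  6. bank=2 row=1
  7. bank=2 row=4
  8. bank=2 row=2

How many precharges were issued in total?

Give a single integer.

Answer: 5

Derivation:
Acc 1: bank2 row4 -> MISS (open row4); precharges=0
Acc 2: bank2 row2 -> MISS (open row2); precharges=1
Acc 3: bank2 row2 -> HIT
Acc 4: bank1 row3 -> MISS (open row3); precharges=1
Acc 5: bank2 row4 -> MISS (open row4); precharges=2
Acc 6: bank2 row1 -> MISS (open row1); precharges=3
Acc 7: bank2 row4 -> MISS (open row4); precharges=4
Acc 8: bank2 row2 -> MISS (open row2); precharges=5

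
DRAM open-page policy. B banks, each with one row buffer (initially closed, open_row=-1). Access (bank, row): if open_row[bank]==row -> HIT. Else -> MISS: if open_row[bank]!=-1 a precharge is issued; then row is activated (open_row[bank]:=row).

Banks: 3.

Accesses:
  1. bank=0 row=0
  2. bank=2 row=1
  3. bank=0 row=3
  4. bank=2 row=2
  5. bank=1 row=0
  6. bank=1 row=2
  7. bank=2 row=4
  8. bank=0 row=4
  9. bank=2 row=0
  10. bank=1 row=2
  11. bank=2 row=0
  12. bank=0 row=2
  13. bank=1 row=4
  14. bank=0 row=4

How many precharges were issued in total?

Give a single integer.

Acc 1: bank0 row0 -> MISS (open row0); precharges=0
Acc 2: bank2 row1 -> MISS (open row1); precharges=0
Acc 3: bank0 row3 -> MISS (open row3); precharges=1
Acc 4: bank2 row2 -> MISS (open row2); precharges=2
Acc 5: bank1 row0 -> MISS (open row0); precharges=2
Acc 6: bank1 row2 -> MISS (open row2); precharges=3
Acc 7: bank2 row4 -> MISS (open row4); precharges=4
Acc 8: bank0 row4 -> MISS (open row4); precharges=5
Acc 9: bank2 row0 -> MISS (open row0); precharges=6
Acc 10: bank1 row2 -> HIT
Acc 11: bank2 row0 -> HIT
Acc 12: bank0 row2 -> MISS (open row2); precharges=7
Acc 13: bank1 row4 -> MISS (open row4); precharges=8
Acc 14: bank0 row4 -> MISS (open row4); precharges=9

Answer: 9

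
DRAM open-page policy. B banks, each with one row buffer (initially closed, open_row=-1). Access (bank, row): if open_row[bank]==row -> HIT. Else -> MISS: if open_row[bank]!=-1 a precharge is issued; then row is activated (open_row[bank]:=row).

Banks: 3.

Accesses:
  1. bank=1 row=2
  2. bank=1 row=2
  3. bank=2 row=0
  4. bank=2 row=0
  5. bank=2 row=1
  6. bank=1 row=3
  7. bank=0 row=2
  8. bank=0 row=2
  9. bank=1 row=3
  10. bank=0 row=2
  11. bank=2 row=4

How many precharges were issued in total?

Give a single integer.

Acc 1: bank1 row2 -> MISS (open row2); precharges=0
Acc 2: bank1 row2 -> HIT
Acc 3: bank2 row0 -> MISS (open row0); precharges=0
Acc 4: bank2 row0 -> HIT
Acc 5: bank2 row1 -> MISS (open row1); precharges=1
Acc 6: bank1 row3 -> MISS (open row3); precharges=2
Acc 7: bank0 row2 -> MISS (open row2); precharges=2
Acc 8: bank0 row2 -> HIT
Acc 9: bank1 row3 -> HIT
Acc 10: bank0 row2 -> HIT
Acc 11: bank2 row4 -> MISS (open row4); precharges=3

Answer: 3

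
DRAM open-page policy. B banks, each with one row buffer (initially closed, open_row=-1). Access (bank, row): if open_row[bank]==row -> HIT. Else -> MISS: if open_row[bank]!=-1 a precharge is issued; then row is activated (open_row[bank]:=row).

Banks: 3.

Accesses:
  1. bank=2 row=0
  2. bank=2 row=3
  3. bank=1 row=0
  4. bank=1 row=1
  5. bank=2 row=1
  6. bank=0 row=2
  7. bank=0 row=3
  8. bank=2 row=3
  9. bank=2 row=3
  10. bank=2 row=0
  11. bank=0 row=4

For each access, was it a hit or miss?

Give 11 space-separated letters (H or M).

Acc 1: bank2 row0 -> MISS (open row0); precharges=0
Acc 2: bank2 row3 -> MISS (open row3); precharges=1
Acc 3: bank1 row0 -> MISS (open row0); precharges=1
Acc 4: bank1 row1 -> MISS (open row1); precharges=2
Acc 5: bank2 row1 -> MISS (open row1); precharges=3
Acc 6: bank0 row2 -> MISS (open row2); precharges=3
Acc 7: bank0 row3 -> MISS (open row3); precharges=4
Acc 8: bank2 row3 -> MISS (open row3); precharges=5
Acc 9: bank2 row3 -> HIT
Acc 10: bank2 row0 -> MISS (open row0); precharges=6
Acc 11: bank0 row4 -> MISS (open row4); precharges=7

Answer: M M M M M M M M H M M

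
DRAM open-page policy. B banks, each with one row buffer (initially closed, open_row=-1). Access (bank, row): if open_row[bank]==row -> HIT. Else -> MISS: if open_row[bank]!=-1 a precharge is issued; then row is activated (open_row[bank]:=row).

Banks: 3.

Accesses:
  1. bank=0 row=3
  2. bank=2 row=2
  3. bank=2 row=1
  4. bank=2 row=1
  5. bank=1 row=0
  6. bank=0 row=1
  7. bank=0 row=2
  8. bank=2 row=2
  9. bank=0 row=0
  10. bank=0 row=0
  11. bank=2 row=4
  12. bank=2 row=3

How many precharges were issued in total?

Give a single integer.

Answer: 7

Derivation:
Acc 1: bank0 row3 -> MISS (open row3); precharges=0
Acc 2: bank2 row2 -> MISS (open row2); precharges=0
Acc 3: bank2 row1 -> MISS (open row1); precharges=1
Acc 4: bank2 row1 -> HIT
Acc 5: bank1 row0 -> MISS (open row0); precharges=1
Acc 6: bank0 row1 -> MISS (open row1); precharges=2
Acc 7: bank0 row2 -> MISS (open row2); precharges=3
Acc 8: bank2 row2 -> MISS (open row2); precharges=4
Acc 9: bank0 row0 -> MISS (open row0); precharges=5
Acc 10: bank0 row0 -> HIT
Acc 11: bank2 row4 -> MISS (open row4); precharges=6
Acc 12: bank2 row3 -> MISS (open row3); precharges=7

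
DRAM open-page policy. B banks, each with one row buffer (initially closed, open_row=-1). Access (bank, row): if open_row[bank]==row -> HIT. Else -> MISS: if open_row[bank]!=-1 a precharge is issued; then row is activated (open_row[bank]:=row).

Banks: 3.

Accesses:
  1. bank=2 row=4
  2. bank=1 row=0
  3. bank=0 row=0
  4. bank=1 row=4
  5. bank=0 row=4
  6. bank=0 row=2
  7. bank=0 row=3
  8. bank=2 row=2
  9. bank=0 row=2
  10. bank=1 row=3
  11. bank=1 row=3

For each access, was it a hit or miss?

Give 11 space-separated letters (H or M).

Acc 1: bank2 row4 -> MISS (open row4); precharges=0
Acc 2: bank1 row0 -> MISS (open row0); precharges=0
Acc 3: bank0 row0 -> MISS (open row0); precharges=0
Acc 4: bank1 row4 -> MISS (open row4); precharges=1
Acc 5: bank0 row4 -> MISS (open row4); precharges=2
Acc 6: bank0 row2 -> MISS (open row2); precharges=3
Acc 7: bank0 row3 -> MISS (open row3); precharges=4
Acc 8: bank2 row2 -> MISS (open row2); precharges=5
Acc 9: bank0 row2 -> MISS (open row2); precharges=6
Acc 10: bank1 row3 -> MISS (open row3); precharges=7
Acc 11: bank1 row3 -> HIT

Answer: M M M M M M M M M M H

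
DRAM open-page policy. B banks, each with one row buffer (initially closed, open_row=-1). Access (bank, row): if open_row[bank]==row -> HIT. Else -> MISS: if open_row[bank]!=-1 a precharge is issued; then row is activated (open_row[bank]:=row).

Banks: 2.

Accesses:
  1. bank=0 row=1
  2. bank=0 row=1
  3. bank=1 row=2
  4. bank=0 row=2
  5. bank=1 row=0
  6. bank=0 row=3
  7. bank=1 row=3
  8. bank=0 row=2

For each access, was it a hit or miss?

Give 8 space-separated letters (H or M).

Acc 1: bank0 row1 -> MISS (open row1); precharges=0
Acc 2: bank0 row1 -> HIT
Acc 3: bank1 row2 -> MISS (open row2); precharges=0
Acc 4: bank0 row2 -> MISS (open row2); precharges=1
Acc 5: bank1 row0 -> MISS (open row0); precharges=2
Acc 6: bank0 row3 -> MISS (open row3); precharges=3
Acc 7: bank1 row3 -> MISS (open row3); precharges=4
Acc 8: bank0 row2 -> MISS (open row2); precharges=5

Answer: M H M M M M M M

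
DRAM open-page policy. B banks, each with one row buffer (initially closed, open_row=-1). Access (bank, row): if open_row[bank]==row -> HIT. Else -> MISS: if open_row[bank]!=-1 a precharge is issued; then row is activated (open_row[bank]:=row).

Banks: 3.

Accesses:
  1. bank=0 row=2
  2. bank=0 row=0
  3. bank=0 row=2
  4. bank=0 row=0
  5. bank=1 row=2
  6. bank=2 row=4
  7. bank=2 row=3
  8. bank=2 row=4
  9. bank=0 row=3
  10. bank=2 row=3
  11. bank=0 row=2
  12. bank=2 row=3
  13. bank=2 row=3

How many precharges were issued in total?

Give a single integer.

Acc 1: bank0 row2 -> MISS (open row2); precharges=0
Acc 2: bank0 row0 -> MISS (open row0); precharges=1
Acc 3: bank0 row2 -> MISS (open row2); precharges=2
Acc 4: bank0 row0 -> MISS (open row0); precharges=3
Acc 5: bank1 row2 -> MISS (open row2); precharges=3
Acc 6: bank2 row4 -> MISS (open row4); precharges=3
Acc 7: bank2 row3 -> MISS (open row3); precharges=4
Acc 8: bank2 row4 -> MISS (open row4); precharges=5
Acc 9: bank0 row3 -> MISS (open row3); precharges=6
Acc 10: bank2 row3 -> MISS (open row3); precharges=7
Acc 11: bank0 row2 -> MISS (open row2); precharges=8
Acc 12: bank2 row3 -> HIT
Acc 13: bank2 row3 -> HIT

Answer: 8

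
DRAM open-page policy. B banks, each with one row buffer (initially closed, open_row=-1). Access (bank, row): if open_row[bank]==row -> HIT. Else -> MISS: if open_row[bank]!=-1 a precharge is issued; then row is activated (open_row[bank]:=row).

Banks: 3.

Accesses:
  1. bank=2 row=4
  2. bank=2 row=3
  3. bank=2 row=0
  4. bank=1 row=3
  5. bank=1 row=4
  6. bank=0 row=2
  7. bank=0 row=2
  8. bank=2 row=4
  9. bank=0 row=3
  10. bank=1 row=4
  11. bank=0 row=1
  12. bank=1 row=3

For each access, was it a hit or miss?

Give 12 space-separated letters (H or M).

Acc 1: bank2 row4 -> MISS (open row4); precharges=0
Acc 2: bank2 row3 -> MISS (open row3); precharges=1
Acc 3: bank2 row0 -> MISS (open row0); precharges=2
Acc 4: bank1 row3 -> MISS (open row3); precharges=2
Acc 5: bank1 row4 -> MISS (open row4); precharges=3
Acc 6: bank0 row2 -> MISS (open row2); precharges=3
Acc 7: bank0 row2 -> HIT
Acc 8: bank2 row4 -> MISS (open row4); precharges=4
Acc 9: bank0 row3 -> MISS (open row3); precharges=5
Acc 10: bank1 row4 -> HIT
Acc 11: bank0 row1 -> MISS (open row1); precharges=6
Acc 12: bank1 row3 -> MISS (open row3); precharges=7

Answer: M M M M M M H M M H M M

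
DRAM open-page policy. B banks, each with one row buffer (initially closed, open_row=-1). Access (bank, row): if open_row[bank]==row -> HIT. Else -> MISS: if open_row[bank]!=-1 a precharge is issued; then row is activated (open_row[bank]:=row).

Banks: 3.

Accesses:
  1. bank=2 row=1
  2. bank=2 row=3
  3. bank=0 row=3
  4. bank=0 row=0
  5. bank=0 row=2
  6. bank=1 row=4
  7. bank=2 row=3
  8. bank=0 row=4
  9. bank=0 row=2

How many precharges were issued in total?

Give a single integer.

Answer: 5

Derivation:
Acc 1: bank2 row1 -> MISS (open row1); precharges=0
Acc 2: bank2 row3 -> MISS (open row3); precharges=1
Acc 3: bank0 row3 -> MISS (open row3); precharges=1
Acc 4: bank0 row0 -> MISS (open row0); precharges=2
Acc 5: bank0 row2 -> MISS (open row2); precharges=3
Acc 6: bank1 row4 -> MISS (open row4); precharges=3
Acc 7: bank2 row3 -> HIT
Acc 8: bank0 row4 -> MISS (open row4); precharges=4
Acc 9: bank0 row2 -> MISS (open row2); precharges=5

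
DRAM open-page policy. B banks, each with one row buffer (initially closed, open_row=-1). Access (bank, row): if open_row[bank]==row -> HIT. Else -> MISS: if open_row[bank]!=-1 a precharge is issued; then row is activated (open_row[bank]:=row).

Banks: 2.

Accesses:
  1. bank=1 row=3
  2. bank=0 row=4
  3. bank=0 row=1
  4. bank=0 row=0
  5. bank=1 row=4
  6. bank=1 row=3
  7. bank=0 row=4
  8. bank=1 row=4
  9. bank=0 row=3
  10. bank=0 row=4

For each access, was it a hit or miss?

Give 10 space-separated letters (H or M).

Acc 1: bank1 row3 -> MISS (open row3); precharges=0
Acc 2: bank0 row4 -> MISS (open row4); precharges=0
Acc 3: bank0 row1 -> MISS (open row1); precharges=1
Acc 4: bank0 row0 -> MISS (open row0); precharges=2
Acc 5: bank1 row4 -> MISS (open row4); precharges=3
Acc 6: bank1 row3 -> MISS (open row3); precharges=4
Acc 7: bank0 row4 -> MISS (open row4); precharges=5
Acc 8: bank1 row4 -> MISS (open row4); precharges=6
Acc 9: bank0 row3 -> MISS (open row3); precharges=7
Acc 10: bank0 row4 -> MISS (open row4); precharges=8

Answer: M M M M M M M M M M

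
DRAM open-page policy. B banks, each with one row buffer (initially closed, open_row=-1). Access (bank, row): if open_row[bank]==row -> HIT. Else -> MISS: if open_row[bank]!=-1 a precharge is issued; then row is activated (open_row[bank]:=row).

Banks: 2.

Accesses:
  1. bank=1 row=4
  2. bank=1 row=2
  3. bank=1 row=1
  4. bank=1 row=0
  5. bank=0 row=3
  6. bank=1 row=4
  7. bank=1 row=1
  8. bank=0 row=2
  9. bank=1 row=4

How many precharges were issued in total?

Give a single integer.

Acc 1: bank1 row4 -> MISS (open row4); precharges=0
Acc 2: bank1 row2 -> MISS (open row2); precharges=1
Acc 3: bank1 row1 -> MISS (open row1); precharges=2
Acc 4: bank1 row0 -> MISS (open row0); precharges=3
Acc 5: bank0 row3 -> MISS (open row3); precharges=3
Acc 6: bank1 row4 -> MISS (open row4); precharges=4
Acc 7: bank1 row1 -> MISS (open row1); precharges=5
Acc 8: bank0 row2 -> MISS (open row2); precharges=6
Acc 9: bank1 row4 -> MISS (open row4); precharges=7

Answer: 7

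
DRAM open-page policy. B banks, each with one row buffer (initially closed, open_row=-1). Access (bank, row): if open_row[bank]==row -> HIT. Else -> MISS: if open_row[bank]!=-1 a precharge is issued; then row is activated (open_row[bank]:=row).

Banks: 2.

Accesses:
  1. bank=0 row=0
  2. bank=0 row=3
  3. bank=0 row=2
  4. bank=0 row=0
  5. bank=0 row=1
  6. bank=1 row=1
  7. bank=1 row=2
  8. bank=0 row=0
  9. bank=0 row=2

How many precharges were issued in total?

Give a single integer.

Answer: 7

Derivation:
Acc 1: bank0 row0 -> MISS (open row0); precharges=0
Acc 2: bank0 row3 -> MISS (open row3); precharges=1
Acc 3: bank0 row2 -> MISS (open row2); precharges=2
Acc 4: bank0 row0 -> MISS (open row0); precharges=3
Acc 5: bank0 row1 -> MISS (open row1); precharges=4
Acc 6: bank1 row1 -> MISS (open row1); precharges=4
Acc 7: bank1 row2 -> MISS (open row2); precharges=5
Acc 8: bank0 row0 -> MISS (open row0); precharges=6
Acc 9: bank0 row2 -> MISS (open row2); precharges=7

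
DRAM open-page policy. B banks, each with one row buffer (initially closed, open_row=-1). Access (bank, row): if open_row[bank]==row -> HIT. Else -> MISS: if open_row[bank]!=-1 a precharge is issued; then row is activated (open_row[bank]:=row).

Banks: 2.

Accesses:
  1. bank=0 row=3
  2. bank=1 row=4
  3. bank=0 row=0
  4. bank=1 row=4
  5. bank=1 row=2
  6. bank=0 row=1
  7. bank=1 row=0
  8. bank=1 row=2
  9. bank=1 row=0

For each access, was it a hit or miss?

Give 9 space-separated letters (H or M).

Answer: M M M H M M M M M

Derivation:
Acc 1: bank0 row3 -> MISS (open row3); precharges=0
Acc 2: bank1 row4 -> MISS (open row4); precharges=0
Acc 3: bank0 row0 -> MISS (open row0); precharges=1
Acc 4: bank1 row4 -> HIT
Acc 5: bank1 row2 -> MISS (open row2); precharges=2
Acc 6: bank0 row1 -> MISS (open row1); precharges=3
Acc 7: bank1 row0 -> MISS (open row0); precharges=4
Acc 8: bank1 row2 -> MISS (open row2); precharges=5
Acc 9: bank1 row0 -> MISS (open row0); precharges=6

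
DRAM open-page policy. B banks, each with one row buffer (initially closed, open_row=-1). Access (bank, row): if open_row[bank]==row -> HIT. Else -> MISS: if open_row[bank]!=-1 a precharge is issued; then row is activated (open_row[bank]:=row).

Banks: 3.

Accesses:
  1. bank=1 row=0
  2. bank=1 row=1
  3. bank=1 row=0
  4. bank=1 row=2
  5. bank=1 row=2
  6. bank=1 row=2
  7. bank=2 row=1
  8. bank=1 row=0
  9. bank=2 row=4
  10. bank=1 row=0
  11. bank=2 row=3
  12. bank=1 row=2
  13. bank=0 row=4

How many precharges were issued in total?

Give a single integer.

Acc 1: bank1 row0 -> MISS (open row0); precharges=0
Acc 2: bank1 row1 -> MISS (open row1); precharges=1
Acc 3: bank1 row0 -> MISS (open row0); precharges=2
Acc 4: bank1 row2 -> MISS (open row2); precharges=3
Acc 5: bank1 row2 -> HIT
Acc 6: bank1 row2 -> HIT
Acc 7: bank2 row1 -> MISS (open row1); precharges=3
Acc 8: bank1 row0 -> MISS (open row0); precharges=4
Acc 9: bank2 row4 -> MISS (open row4); precharges=5
Acc 10: bank1 row0 -> HIT
Acc 11: bank2 row3 -> MISS (open row3); precharges=6
Acc 12: bank1 row2 -> MISS (open row2); precharges=7
Acc 13: bank0 row4 -> MISS (open row4); precharges=7

Answer: 7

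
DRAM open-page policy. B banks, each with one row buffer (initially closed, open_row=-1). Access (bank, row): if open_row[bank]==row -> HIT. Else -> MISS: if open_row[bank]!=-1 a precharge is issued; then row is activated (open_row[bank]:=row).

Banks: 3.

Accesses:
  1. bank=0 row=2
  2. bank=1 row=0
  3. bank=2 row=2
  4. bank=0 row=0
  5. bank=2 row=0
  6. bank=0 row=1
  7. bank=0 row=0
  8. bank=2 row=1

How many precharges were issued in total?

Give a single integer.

Acc 1: bank0 row2 -> MISS (open row2); precharges=0
Acc 2: bank1 row0 -> MISS (open row0); precharges=0
Acc 3: bank2 row2 -> MISS (open row2); precharges=0
Acc 4: bank0 row0 -> MISS (open row0); precharges=1
Acc 5: bank2 row0 -> MISS (open row0); precharges=2
Acc 6: bank0 row1 -> MISS (open row1); precharges=3
Acc 7: bank0 row0 -> MISS (open row0); precharges=4
Acc 8: bank2 row1 -> MISS (open row1); precharges=5

Answer: 5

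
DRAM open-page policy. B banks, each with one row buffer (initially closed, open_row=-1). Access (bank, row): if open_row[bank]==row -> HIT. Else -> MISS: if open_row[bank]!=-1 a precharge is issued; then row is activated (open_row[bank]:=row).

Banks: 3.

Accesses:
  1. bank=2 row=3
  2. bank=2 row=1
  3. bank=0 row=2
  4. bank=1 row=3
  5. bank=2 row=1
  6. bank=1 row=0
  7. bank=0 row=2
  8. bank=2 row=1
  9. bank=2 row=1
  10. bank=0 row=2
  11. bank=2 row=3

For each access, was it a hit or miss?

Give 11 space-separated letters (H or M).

Acc 1: bank2 row3 -> MISS (open row3); precharges=0
Acc 2: bank2 row1 -> MISS (open row1); precharges=1
Acc 3: bank0 row2 -> MISS (open row2); precharges=1
Acc 4: bank1 row3 -> MISS (open row3); precharges=1
Acc 5: bank2 row1 -> HIT
Acc 6: bank1 row0 -> MISS (open row0); precharges=2
Acc 7: bank0 row2 -> HIT
Acc 8: bank2 row1 -> HIT
Acc 9: bank2 row1 -> HIT
Acc 10: bank0 row2 -> HIT
Acc 11: bank2 row3 -> MISS (open row3); precharges=3

Answer: M M M M H M H H H H M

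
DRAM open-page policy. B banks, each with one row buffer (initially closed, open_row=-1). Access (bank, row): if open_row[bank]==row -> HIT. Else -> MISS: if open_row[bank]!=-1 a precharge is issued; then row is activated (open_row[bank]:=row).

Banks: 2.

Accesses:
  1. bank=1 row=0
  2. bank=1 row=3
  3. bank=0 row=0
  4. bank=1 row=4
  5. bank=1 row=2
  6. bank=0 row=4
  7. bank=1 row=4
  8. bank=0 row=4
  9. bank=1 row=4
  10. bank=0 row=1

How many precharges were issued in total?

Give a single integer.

Acc 1: bank1 row0 -> MISS (open row0); precharges=0
Acc 2: bank1 row3 -> MISS (open row3); precharges=1
Acc 3: bank0 row0 -> MISS (open row0); precharges=1
Acc 4: bank1 row4 -> MISS (open row4); precharges=2
Acc 5: bank1 row2 -> MISS (open row2); precharges=3
Acc 6: bank0 row4 -> MISS (open row4); precharges=4
Acc 7: bank1 row4 -> MISS (open row4); precharges=5
Acc 8: bank0 row4 -> HIT
Acc 9: bank1 row4 -> HIT
Acc 10: bank0 row1 -> MISS (open row1); precharges=6

Answer: 6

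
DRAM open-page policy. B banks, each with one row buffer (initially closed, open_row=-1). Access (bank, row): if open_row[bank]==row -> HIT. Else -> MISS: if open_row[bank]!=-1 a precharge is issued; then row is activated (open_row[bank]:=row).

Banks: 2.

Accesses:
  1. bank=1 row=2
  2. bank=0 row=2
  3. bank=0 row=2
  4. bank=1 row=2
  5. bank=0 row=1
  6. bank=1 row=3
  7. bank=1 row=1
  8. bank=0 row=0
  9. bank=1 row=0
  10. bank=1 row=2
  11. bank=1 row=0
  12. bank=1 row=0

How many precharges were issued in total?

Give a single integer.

Acc 1: bank1 row2 -> MISS (open row2); precharges=0
Acc 2: bank0 row2 -> MISS (open row2); precharges=0
Acc 3: bank0 row2 -> HIT
Acc 4: bank1 row2 -> HIT
Acc 5: bank0 row1 -> MISS (open row1); precharges=1
Acc 6: bank1 row3 -> MISS (open row3); precharges=2
Acc 7: bank1 row1 -> MISS (open row1); precharges=3
Acc 8: bank0 row0 -> MISS (open row0); precharges=4
Acc 9: bank1 row0 -> MISS (open row0); precharges=5
Acc 10: bank1 row2 -> MISS (open row2); precharges=6
Acc 11: bank1 row0 -> MISS (open row0); precharges=7
Acc 12: bank1 row0 -> HIT

Answer: 7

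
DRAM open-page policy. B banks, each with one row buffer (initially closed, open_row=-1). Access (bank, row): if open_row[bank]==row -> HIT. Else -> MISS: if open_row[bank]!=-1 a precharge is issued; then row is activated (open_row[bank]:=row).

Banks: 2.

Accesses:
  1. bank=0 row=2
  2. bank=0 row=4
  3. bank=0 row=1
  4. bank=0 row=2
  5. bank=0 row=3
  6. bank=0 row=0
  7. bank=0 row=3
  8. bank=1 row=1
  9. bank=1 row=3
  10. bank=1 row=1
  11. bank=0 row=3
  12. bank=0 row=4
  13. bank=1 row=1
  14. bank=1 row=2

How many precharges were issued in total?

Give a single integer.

Acc 1: bank0 row2 -> MISS (open row2); precharges=0
Acc 2: bank0 row4 -> MISS (open row4); precharges=1
Acc 3: bank0 row1 -> MISS (open row1); precharges=2
Acc 4: bank0 row2 -> MISS (open row2); precharges=3
Acc 5: bank0 row3 -> MISS (open row3); precharges=4
Acc 6: bank0 row0 -> MISS (open row0); precharges=5
Acc 7: bank0 row3 -> MISS (open row3); precharges=6
Acc 8: bank1 row1 -> MISS (open row1); precharges=6
Acc 9: bank1 row3 -> MISS (open row3); precharges=7
Acc 10: bank1 row1 -> MISS (open row1); precharges=8
Acc 11: bank0 row3 -> HIT
Acc 12: bank0 row4 -> MISS (open row4); precharges=9
Acc 13: bank1 row1 -> HIT
Acc 14: bank1 row2 -> MISS (open row2); precharges=10

Answer: 10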